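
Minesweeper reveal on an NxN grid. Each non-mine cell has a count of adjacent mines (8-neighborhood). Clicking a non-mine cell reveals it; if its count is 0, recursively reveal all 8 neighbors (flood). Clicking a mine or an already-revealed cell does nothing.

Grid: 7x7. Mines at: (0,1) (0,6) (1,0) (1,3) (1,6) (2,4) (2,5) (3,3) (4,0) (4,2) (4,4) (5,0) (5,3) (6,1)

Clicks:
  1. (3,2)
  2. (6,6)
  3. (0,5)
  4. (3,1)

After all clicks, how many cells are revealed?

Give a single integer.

Answer: 13

Derivation:
Click 1 (3,2) count=2: revealed 1 new [(3,2)] -> total=1
Click 2 (6,6) count=0: revealed 10 new [(3,5) (3,6) (4,5) (4,6) (5,4) (5,5) (5,6) (6,4) (6,5) (6,6)] -> total=11
Click 3 (0,5) count=2: revealed 1 new [(0,5)] -> total=12
Click 4 (3,1) count=2: revealed 1 new [(3,1)] -> total=13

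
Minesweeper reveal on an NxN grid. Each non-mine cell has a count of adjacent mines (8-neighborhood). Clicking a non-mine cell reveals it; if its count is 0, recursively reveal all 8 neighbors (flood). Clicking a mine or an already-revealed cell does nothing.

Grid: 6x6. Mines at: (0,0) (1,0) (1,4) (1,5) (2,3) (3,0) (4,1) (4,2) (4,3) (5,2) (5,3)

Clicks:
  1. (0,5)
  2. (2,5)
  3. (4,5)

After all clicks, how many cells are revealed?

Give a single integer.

Click 1 (0,5) count=2: revealed 1 new [(0,5)] -> total=1
Click 2 (2,5) count=2: revealed 1 new [(2,5)] -> total=2
Click 3 (4,5) count=0: revealed 7 new [(2,4) (3,4) (3,5) (4,4) (4,5) (5,4) (5,5)] -> total=9

Answer: 9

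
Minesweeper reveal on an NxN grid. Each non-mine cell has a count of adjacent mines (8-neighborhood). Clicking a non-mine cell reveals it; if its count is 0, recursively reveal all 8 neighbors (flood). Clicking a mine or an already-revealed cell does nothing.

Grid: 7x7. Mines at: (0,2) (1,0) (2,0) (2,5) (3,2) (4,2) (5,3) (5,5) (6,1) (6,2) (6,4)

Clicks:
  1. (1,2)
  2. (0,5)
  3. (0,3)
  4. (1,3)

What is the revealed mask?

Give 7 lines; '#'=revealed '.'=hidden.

Answer: ...####
..#####
.......
.......
.......
.......
.......

Derivation:
Click 1 (1,2) count=1: revealed 1 new [(1,2)] -> total=1
Click 2 (0,5) count=0: revealed 8 new [(0,3) (0,4) (0,5) (0,6) (1,3) (1,4) (1,5) (1,6)] -> total=9
Click 3 (0,3) count=1: revealed 0 new [(none)] -> total=9
Click 4 (1,3) count=1: revealed 0 new [(none)] -> total=9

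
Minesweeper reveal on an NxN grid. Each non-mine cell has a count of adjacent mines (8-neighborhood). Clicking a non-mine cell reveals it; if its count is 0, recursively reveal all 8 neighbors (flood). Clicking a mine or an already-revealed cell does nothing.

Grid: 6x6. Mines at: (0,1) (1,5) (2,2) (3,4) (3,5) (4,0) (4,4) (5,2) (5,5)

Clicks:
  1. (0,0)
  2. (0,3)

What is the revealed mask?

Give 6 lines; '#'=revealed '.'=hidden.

Answer: #.###.
..###.
......
......
......
......

Derivation:
Click 1 (0,0) count=1: revealed 1 new [(0,0)] -> total=1
Click 2 (0,3) count=0: revealed 6 new [(0,2) (0,3) (0,4) (1,2) (1,3) (1,4)] -> total=7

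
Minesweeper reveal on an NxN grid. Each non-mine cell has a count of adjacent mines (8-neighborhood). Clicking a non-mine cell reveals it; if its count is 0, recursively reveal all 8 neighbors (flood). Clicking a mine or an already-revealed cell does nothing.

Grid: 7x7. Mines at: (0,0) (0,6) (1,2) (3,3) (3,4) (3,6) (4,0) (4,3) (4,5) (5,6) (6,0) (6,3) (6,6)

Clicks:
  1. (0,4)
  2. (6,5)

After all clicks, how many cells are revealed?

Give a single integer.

Click 1 (0,4) count=0: revealed 9 new [(0,3) (0,4) (0,5) (1,3) (1,4) (1,5) (2,3) (2,4) (2,5)] -> total=9
Click 2 (6,5) count=2: revealed 1 new [(6,5)] -> total=10

Answer: 10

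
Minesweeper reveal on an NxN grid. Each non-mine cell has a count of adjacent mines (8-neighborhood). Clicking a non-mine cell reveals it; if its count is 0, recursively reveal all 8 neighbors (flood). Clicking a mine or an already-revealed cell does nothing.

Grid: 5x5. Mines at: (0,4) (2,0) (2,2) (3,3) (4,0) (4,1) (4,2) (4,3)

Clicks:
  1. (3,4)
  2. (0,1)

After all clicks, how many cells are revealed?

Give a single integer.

Click 1 (3,4) count=2: revealed 1 new [(3,4)] -> total=1
Click 2 (0,1) count=0: revealed 8 new [(0,0) (0,1) (0,2) (0,3) (1,0) (1,1) (1,2) (1,3)] -> total=9

Answer: 9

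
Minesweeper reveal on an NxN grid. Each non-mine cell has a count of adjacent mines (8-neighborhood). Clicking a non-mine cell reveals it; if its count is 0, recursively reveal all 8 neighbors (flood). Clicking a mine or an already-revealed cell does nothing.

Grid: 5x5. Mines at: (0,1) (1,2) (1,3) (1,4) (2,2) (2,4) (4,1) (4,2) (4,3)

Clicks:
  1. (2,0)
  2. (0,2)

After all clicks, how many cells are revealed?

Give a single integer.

Click 1 (2,0) count=0: revealed 6 new [(1,0) (1,1) (2,0) (2,1) (3,0) (3,1)] -> total=6
Click 2 (0,2) count=3: revealed 1 new [(0,2)] -> total=7

Answer: 7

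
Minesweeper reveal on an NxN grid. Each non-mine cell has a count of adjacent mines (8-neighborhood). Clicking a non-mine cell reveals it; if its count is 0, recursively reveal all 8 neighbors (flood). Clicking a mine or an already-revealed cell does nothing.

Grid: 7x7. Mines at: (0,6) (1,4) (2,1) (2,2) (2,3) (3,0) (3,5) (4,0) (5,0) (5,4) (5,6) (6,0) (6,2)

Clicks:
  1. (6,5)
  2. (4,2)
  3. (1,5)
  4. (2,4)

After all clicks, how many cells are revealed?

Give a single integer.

Click 1 (6,5) count=2: revealed 1 new [(6,5)] -> total=1
Click 2 (4,2) count=0: revealed 9 new [(3,1) (3,2) (3,3) (4,1) (4,2) (4,3) (5,1) (5,2) (5,3)] -> total=10
Click 3 (1,5) count=2: revealed 1 new [(1,5)] -> total=11
Click 4 (2,4) count=3: revealed 1 new [(2,4)] -> total=12

Answer: 12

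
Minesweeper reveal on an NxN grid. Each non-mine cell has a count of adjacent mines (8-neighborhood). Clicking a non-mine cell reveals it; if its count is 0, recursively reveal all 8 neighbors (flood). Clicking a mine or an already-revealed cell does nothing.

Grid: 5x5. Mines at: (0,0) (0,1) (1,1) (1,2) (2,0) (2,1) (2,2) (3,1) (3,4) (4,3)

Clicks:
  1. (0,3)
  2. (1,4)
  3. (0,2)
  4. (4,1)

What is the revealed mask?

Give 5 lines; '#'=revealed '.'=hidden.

Answer: ..###
...##
...##
.....
.#...

Derivation:
Click 1 (0,3) count=1: revealed 1 new [(0,3)] -> total=1
Click 2 (1,4) count=0: revealed 5 new [(0,4) (1,3) (1,4) (2,3) (2,4)] -> total=6
Click 3 (0,2) count=3: revealed 1 new [(0,2)] -> total=7
Click 4 (4,1) count=1: revealed 1 new [(4,1)] -> total=8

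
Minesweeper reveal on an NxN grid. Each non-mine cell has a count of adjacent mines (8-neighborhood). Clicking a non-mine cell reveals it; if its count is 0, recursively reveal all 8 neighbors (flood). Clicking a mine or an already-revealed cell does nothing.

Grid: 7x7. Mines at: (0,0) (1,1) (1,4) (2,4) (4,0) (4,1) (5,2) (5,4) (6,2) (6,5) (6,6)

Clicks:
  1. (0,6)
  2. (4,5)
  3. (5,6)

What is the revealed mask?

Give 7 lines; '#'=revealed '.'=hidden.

Click 1 (0,6) count=0: revealed 12 new [(0,5) (0,6) (1,5) (1,6) (2,5) (2,6) (3,5) (3,6) (4,5) (4,6) (5,5) (5,6)] -> total=12
Click 2 (4,5) count=1: revealed 0 new [(none)] -> total=12
Click 3 (5,6) count=2: revealed 0 new [(none)] -> total=12

Answer: .....##
.....##
.....##
.....##
.....##
.....##
.......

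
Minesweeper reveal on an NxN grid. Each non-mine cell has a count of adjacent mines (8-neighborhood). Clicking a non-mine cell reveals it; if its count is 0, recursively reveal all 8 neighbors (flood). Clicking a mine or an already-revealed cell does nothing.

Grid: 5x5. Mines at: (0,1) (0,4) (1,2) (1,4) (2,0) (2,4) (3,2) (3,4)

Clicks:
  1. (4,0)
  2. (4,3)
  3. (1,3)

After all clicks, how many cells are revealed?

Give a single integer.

Click 1 (4,0) count=0: revealed 4 new [(3,0) (3,1) (4,0) (4,1)] -> total=4
Click 2 (4,3) count=2: revealed 1 new [(4,3)] -> total=5
Click 3 (1,3) count=4: revealed 1 new [(1,3)] -> total=6

Answer: 6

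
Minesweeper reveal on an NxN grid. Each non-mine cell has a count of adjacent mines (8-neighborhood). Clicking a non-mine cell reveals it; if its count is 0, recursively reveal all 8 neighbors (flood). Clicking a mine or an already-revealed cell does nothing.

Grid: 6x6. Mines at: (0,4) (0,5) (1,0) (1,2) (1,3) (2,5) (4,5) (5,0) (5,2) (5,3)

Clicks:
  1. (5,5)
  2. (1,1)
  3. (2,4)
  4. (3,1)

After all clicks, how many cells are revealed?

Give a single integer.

Answer: 17

Derivation:
Click 1 (5,5) count=1: revealed 1 new [(5,5)] -> total=1
Click 2 (1,1) count=2: revealed 1 new [(1,1)] -> total=2
Click 3 (2,4) count=2: revealed 1 new [(2,4)] -> total=3
Click 4 (3,1) count=0: revealed 14 new [(2,0) (2,1) (2,2) (2,3) (3,0) (3,1) (3,2) (3,3) (3,4) (4,0) (4,1) (4,2) (4,3) (4,4)] -> total=17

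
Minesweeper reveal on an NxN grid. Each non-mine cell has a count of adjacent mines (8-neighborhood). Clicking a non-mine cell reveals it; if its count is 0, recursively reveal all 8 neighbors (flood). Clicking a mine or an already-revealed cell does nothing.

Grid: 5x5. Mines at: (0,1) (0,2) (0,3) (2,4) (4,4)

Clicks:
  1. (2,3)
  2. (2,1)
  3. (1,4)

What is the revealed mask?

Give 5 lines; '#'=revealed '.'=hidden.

Answer: .....
#####
####.
####.
####.

Derivation:
Click 1 (2,3) count=1: revealed 1 new [(2,3)] -> total=1
Click 2 (2,1) count=0: revealed 15 new [(1,0) (1,1) (1,2) (1,3) (2,0) (2,1) (2,2) (3,0) (3,1) (3,2) (3,3) (4,0) (4,1) (4,2) (4,3)] -> total=16
Click 3 (1,4) count=2: revealed 1 new [(1,4)] -> total=17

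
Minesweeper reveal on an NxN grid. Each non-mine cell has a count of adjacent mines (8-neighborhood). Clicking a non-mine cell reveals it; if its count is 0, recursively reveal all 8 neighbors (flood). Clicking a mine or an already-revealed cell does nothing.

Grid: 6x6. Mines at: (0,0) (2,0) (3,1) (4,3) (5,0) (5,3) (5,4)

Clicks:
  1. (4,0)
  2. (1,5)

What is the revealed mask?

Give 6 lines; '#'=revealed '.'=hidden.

Answer: .#####
.#####
.#####
..####
#...##
......

Derivation:
Click 1 (4,0) count=2: revealed 1 new [(4,0)] -> total=1
Click 2 (1,5) count=0: revealed 21 new [(0,1) (0,2) (0,3) (0,4) (0,5) (1,1) (1,2) (1,3) (1,4) (1,5) (2,1) (2,2) (2,3) (2,4) (2,5) (3,2) (3,3) (3,4) (3,5) (4,4) (4,5)] -> total=22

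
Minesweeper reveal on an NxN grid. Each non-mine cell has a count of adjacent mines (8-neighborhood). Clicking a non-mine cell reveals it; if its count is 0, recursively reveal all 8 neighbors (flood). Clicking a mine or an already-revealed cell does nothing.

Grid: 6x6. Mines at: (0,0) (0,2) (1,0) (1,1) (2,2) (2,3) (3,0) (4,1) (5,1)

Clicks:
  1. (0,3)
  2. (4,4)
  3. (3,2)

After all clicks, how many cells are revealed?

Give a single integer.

Answer: 20

Derivation:
Click 1 (0,3) count=1: revealed 1 new [(0,3)] -> total=1
Click 2 (4,4) count=0: revealed 19 new [(0,4) (0,5) (1,3) (1,4) (1,5) (2,4) (2,5) (3,2) (3,3) (3,4) (3,5) (4,2) (4,3) (4,4) (4,5) (5,2) (5,3) (5,4) (5,5)] -> total=20
Click 3 (3,2) count=3: revealed 0 new [(none)] -> total=20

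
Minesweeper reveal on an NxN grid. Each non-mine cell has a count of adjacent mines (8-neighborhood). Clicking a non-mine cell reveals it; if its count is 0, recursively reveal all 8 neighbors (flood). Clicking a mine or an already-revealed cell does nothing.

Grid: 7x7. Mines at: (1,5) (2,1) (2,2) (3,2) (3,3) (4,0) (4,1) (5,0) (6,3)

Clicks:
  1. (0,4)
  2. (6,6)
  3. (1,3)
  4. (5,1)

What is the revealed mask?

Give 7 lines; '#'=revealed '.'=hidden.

Click 1 (0,4) count=1: revealed 1 new [(0,4)] -> total=1
Click 2 (6,6) count=0: revealed 15 new [(2,4) (2,5) (2,6) (3,4) (3,5) (3,6) (4,4) (4,5) (4,6) (5,4) (5,5) (5,6) (6,4) (6,5) (6,6)] -> total=16
Click 3 (1,3) count=1: revealed 1 new [(1,3)] -> total=17
Click 4 (5,1) count=3: revealed 1 new [(5,1)] -> total=18

Answer: ....#..
...#...
....###
....###
....###
.#..###
....###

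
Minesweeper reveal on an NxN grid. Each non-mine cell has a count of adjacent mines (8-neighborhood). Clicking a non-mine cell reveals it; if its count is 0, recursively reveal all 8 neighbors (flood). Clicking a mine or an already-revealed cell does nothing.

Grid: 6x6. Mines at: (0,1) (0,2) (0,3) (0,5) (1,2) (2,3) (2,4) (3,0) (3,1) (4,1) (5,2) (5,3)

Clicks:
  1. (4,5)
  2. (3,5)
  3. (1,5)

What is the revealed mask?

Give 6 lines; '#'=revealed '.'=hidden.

Click 1 (4,5) count=0: revealed 6 new [(3,4) (3,5) (4,4) (4,5) (5,4) (5,5)] -> total=6
Click 2 (3,5) count=1: revealed 0 new [(none)] -> total=6
Click 3 (1,5) count=2: revealed 1 new [(1,5)] -> total=7

Answer: ......
.....#
......
....##
....##
....##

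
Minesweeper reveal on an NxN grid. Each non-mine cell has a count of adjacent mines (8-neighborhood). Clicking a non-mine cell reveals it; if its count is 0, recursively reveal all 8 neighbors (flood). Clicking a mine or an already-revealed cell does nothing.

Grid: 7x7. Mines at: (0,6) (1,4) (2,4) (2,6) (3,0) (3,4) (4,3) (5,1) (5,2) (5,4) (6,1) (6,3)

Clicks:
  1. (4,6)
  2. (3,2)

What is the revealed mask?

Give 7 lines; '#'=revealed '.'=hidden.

Click 1 (4,6) count=0: revealed 8 new [(3,5) (3,6) (4,5) (4,6) (5,5) (5,6) (6,5) (6,6)] -> total=8
Click 2 (3,2) count=1: revealed 1 new [(3,2)] -> total=9

Answer: .......
.......
.......
..#..##
.....##
.....##
.....##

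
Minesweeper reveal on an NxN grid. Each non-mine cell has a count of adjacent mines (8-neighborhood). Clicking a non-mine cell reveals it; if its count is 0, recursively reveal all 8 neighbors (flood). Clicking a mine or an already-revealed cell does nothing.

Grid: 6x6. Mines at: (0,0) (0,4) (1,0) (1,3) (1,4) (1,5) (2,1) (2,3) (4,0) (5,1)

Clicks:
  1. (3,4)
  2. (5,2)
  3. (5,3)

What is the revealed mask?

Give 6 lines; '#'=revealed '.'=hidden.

Answer: ......
......
....##
..####
..####
..####

Derivation:
Click 1 (3,4) count=1: revealed 1 new [(3,4)] -> total=1
Click 2 (5,2) count=1: revealed 1 new [(5,2)] -> total=2
Click 3 (5,3) count=0: revealed 12 new [(2,4) (2,5) (3,2) (3,3) (3,5) (4,2) (4,3) (4,4) (4,5) (5,3) (5,4) (5,5)] -> total=14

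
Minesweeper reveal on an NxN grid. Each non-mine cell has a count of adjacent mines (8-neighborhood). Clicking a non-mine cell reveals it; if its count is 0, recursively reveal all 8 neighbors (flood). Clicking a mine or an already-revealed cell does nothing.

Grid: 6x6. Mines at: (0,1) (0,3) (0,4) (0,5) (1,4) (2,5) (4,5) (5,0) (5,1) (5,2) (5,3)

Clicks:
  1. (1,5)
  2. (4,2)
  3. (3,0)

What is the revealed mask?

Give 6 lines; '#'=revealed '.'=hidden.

Answer: ......
####.#
#####.
#####.
#####.
......

Derivation:
Click 1 (1,5) count=4: revealed 1 new [(1,5)] -> total=1
Click 2 (4,2) count=3: revealed 1 new [(4,2)] -> total=2
Click 3 (3,0) count=0: revealed 18 new [(1,0) (1,1) (1,2) (1,3) (2,0) (2,1) (2,2) (2,3) (2,4) (3,0) (3,1) (3,2) (3,3) (3,4) (4,0) (4,1) (4,3) (4,4)] -> total=20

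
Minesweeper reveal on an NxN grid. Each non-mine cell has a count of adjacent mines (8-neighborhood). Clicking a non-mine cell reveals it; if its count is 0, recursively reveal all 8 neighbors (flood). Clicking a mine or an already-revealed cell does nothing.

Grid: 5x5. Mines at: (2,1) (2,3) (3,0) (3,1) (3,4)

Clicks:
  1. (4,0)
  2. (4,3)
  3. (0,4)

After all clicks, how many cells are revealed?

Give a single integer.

Click 1 (4,0) count=2: revealed 1 new [(4,0)] -> total=1
Click 2 (4,3) count=1: revealed 1 new [(4,3)] -> total=2
Click 3 (0,4) count=0: revealed 10 new [(0,0) (0,1) (0,2) (0,3) (0,4) (1,0) (1,1) (1,2) (1,3) (1,4)] -> total=12

Answer: 12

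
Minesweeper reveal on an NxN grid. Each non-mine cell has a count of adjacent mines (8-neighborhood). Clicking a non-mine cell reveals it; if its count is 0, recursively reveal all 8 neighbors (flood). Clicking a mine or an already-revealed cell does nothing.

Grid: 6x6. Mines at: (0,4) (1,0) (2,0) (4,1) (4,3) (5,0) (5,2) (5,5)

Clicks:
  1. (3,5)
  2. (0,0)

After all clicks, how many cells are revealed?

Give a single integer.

Answer: 21

Derivation:
Click 1 (3,5) count=0: revealed 20 new [(0,1) (0,2) (0,3) (1,1) (1,2) (1,3) (1,4) (1,5) (2,1) (2,2) (2,3) (2,4) (2,5) (3,1) (3,2) (3,3) (3,4) (3,5) (4,4) (4,5)] -> total=20
Click 2 (0,0) count=1: revealed 1 new [(0,0)] -> total=21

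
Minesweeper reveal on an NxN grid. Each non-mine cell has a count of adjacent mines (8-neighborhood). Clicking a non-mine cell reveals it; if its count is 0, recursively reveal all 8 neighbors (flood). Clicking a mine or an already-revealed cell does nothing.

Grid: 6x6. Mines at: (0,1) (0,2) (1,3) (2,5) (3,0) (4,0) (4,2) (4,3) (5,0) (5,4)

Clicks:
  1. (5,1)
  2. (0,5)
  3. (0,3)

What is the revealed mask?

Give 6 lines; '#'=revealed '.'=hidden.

Answer: ...###
....##
......
......
......
.#....

Derivation:
Click 1 (5,1) count=3: revealed 1 new [(5,1)] -> total=1
Click 2 (0,5) count=0: revealed 4 new [(0,4) (0,5) (1,4) (1,5)] -> total=5
Click 3 (0,3) count=2: revealed 1 new [(0,3)] -> total=6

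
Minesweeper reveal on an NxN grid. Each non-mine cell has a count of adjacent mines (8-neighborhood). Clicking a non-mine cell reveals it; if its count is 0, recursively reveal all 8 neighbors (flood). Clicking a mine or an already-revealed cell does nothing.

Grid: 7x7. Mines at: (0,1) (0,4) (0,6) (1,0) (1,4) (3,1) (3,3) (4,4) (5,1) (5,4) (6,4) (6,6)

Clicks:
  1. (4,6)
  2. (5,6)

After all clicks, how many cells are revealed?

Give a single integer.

Click 1 (4,6) count=0: revealed 10 new [(1,5) (1,6) (2,5) (2,6) (3,5) (3,6) (4,5) (4,6) (5,5) (5,6)] -> total=10
Click 2 (5,6) count=1: revealed 0 new [(none)] -> total=10

Answer: 10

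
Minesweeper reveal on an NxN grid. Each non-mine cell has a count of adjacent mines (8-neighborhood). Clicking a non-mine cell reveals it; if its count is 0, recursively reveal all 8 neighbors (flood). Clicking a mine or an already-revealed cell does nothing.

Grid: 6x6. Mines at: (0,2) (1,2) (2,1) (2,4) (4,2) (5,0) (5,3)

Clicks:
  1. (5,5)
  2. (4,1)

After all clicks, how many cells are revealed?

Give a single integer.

Answer: 7

Derivation:
Click 1 (5,5) count=0: revealed 6 new [(3,4) (3,5) (4,4) (4,5) (5,4) (5,5)] -> total=6
Click 2 (4,1) count=2: revealed 1 new [(4,1)] -> total=7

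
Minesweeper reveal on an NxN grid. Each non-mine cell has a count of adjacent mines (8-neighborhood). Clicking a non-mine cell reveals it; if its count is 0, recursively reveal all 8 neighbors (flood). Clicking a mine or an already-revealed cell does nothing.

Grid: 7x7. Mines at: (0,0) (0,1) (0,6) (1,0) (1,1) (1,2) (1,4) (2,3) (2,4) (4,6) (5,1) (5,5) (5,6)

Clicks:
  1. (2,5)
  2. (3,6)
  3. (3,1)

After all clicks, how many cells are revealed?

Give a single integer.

Click 1 (2,5) count=2: revealed 1 new [(2,5)] -> total=1
Click 2 (3,6) count=1: revealed 1 new [(3,6)] -> total=2
Click 3 (3,1) count=0: revealed 9 new [(2,0) (2,1) (2,2) (3,0) (3,1) (3,2) (4,0) (4,1) (4,2)] -> total=11

Answer: 11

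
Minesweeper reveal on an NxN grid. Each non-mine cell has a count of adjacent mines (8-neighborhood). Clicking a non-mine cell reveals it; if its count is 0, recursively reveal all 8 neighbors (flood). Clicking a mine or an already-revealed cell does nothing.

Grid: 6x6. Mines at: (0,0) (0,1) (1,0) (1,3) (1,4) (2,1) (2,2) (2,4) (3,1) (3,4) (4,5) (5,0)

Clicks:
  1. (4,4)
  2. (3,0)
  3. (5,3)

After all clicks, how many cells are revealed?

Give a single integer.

Click 1 (4,4) count=2: revealed 1 new [(4,4)] -> total=1
Click 2 (3,0) count=2: revealed 1 new [(3,0)] -> total=2
Click 3 (5,3) count=0: revealed 7 new [(4,1) (4,2) (4,3) (5,1) (5,2) (5,3) (5,4)] -> total=9

Answer: 9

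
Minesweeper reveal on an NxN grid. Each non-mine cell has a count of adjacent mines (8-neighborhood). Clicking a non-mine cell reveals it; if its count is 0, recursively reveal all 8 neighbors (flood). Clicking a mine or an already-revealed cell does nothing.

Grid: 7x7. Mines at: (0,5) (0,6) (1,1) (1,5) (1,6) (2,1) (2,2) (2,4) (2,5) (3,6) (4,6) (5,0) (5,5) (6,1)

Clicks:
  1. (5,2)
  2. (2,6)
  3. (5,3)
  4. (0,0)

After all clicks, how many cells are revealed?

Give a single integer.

Answer: 17

Derivation:
Click 1 (5,2) count=1: revealed 1 new [(5,2)] -> total=1
Click 2 (2,6) count=4: revealed 1 new [(2,6)] -> total=2
Click 3 (5,3) count=0: revealed 14 new [(3,1) (3,2) (3,3) (3,4) (4,1) (4,2) (4,3) (4,4) (5,1) (5,3) (5,4) (6,2) (6,3) (6,4)] -> total=16
Click 4 (0,0) count=1: revealed 1 new [(0,0)] -> total=17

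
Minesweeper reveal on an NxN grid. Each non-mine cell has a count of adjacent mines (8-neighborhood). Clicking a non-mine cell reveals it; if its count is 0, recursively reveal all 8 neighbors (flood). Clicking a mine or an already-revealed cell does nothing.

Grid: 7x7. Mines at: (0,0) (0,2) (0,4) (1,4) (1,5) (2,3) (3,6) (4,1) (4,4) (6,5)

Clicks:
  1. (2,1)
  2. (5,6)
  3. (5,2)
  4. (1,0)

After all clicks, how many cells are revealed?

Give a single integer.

Answer: 11

Derivation:
Click 1 (2,1) count=0: revealed 9 new [(1,0) (1,1) (1,2) (2,0) (2,1) (2,2) (3,0) (3,1) (3,2)] -> total=9
Click 2 (5,6) count=1: revealed 1 new [(5,6)] -> total=10
Click 3 (5,2) count=1: revealed 1 new [(5,2)] -> total=11
Click 4 (1,0) count=1: revealed 0 new [(none)] -> total=11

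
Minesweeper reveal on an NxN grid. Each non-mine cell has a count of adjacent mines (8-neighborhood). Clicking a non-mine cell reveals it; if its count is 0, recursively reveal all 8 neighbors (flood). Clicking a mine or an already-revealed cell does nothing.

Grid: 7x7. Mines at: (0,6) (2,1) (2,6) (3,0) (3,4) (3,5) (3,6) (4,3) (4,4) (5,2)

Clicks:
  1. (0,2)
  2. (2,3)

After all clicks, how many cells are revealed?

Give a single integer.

Answer: 16

Derivation:
Click 1 (0,2) count=0: revealed 16 new [(0,0) (0,1) (0,2) (0,3) (0,4) (0,5) (1,0) (1,1) (1,2) (1,3) (1,4) (1,5) (2,2) (2,3) (2,4) (2,5)] -> total=16
Click 2 (2,3) count=1: revealed 0 new [(none)] -> total=16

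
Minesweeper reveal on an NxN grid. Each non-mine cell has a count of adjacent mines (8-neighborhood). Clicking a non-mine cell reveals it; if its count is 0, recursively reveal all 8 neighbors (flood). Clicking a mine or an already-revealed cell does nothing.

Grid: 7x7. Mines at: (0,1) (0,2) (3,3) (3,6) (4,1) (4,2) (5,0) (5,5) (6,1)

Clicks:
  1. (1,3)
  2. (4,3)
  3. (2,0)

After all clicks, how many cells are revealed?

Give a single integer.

Click 1 (1,3) count=1: revealed 1 new [(1,3)] -> total=1
Click 2 (4,3) count=2: revealed 1 new [(4,3)] -> total=2
Click 3 (2,0) count=0: revealed 9 new [(1,0) (1,1) (1,2) (2,0) (2,1) (2,2) (3,0) (3,1) (3,2)] -> total=11

Answer: 11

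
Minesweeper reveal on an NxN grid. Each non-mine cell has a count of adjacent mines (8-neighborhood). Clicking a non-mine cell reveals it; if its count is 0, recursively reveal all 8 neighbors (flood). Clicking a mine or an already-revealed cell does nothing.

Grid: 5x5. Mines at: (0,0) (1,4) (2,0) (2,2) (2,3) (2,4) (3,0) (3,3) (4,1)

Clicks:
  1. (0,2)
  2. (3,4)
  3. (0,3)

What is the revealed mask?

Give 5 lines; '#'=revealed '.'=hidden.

Answer: .###.
.###.
.....
....#
.....

Derivation:
Click 1 (0,2) count=0: revealed 6 new [(0,1) (0,2) (0,3) (1,1) (1,2) (1,3)] -> total=6
Click 2 (3,4) count=3: revealed 1 new [(3,4)] -> total=7
Click 3 (0,3) count=1: revealed 0 new [(none)] -> total=7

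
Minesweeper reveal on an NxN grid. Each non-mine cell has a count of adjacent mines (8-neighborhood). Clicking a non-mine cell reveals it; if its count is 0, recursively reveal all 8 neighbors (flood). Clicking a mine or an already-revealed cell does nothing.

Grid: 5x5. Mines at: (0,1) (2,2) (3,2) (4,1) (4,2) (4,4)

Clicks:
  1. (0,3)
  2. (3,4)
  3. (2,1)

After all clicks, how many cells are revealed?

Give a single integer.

Click 1 (0,3) count=0: revealed 10 new [(0,2) (0,3) (0,4) (1,2) (1,3) (1,4) (2,3) (2,4) (3,3) (3,4)] -> total=10
Click 2 (3,4) count=1: revealed 0 new [(none)] -> total=10
Click 3 (2,1) count=2: revealed 1 new [(2,1)] -> total=11

Answer: 11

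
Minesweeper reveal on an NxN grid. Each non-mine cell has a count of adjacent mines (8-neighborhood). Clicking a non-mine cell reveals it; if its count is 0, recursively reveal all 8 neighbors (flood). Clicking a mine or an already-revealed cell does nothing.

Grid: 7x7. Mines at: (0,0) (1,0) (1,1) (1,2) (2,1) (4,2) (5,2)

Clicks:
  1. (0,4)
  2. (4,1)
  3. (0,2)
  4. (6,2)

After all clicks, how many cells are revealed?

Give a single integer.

Answer: 31

Derivation:
Click 1 (0,4) count=0: revealed 28 new [(0,3) (0,4) (0,5) (0,6) (1,3) (1,4) (1,5) (1,6) (2,3) (2,4) (2,5) (2,6) (3,3) (3,4) (3,5) (3,6) (4,3) (4,4) (4,5) (4,6) (5,3) (5,4) (5,5) (5,6) (6,3) (6,4) (6,5) (6,6)] -> total=28
Click 2 (4,1) count=2: revealed 1 new [(4,1)] -> total=29
Click 3 (0,2) count=2: revealed 1 new [(0,2)] -> total=30
Click 4 (6,2) count=1: revealed 1 new [(6,2)] -> total=31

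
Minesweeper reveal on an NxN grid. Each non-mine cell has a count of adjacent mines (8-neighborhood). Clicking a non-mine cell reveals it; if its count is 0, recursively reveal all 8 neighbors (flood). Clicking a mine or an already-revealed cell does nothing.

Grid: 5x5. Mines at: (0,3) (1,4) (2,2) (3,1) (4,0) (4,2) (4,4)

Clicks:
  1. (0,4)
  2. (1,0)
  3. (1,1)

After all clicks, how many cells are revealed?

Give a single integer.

Click 1 (0,4) count=2: revealed 1 new [(0,4)] -> total=1
Click 2 (1,0) count=0: revealed 8 new [(0,0) (0,1) (0,2) (1,0) (1,1) (1,2) (2,0) (2,1)] -> total=9
Click 3 (1,1) count=1: revealed 0 new [(none)] -> total=9

Answer: 9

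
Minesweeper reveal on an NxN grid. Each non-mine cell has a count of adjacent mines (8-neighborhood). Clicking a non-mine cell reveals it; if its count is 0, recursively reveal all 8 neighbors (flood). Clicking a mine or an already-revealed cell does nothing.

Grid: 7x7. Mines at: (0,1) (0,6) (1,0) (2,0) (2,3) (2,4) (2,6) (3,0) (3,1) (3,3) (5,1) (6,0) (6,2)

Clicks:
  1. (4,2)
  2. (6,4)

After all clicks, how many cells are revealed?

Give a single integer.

Click 1 (4,2) count=3: revealed 1 new [(4,2)] -> total=1
Click 2 (6,4) count=0: revealed 15 new [(3,4) (3,5) (3,6) (4,3) (4,4) (4,5) (4,6) (5,3) (5,4) (5,5) (5,6) (6,3) (6,4) (6,5) (6,6)] -> total=16

Answer: 16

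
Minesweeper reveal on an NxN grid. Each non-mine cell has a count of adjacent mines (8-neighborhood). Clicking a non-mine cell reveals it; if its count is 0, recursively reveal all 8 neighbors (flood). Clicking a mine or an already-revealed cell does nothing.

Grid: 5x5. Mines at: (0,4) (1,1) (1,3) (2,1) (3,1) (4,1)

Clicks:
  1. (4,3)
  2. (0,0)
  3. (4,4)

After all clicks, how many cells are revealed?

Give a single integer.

Answer: 10

Derivation:
Click 1 (4,3) count=0: revealed 9 new [(2,2) (2,3) (2,4) (3,2) (3,3) (3,4) (4,2) (4,3) (4,4)] -> total=9
Click 2 (0,0) count=1: revealed 1 new [(0,0)] -> total=10
Click 3 (4,4) count=0: revealed 0 new [(none)] -> total=10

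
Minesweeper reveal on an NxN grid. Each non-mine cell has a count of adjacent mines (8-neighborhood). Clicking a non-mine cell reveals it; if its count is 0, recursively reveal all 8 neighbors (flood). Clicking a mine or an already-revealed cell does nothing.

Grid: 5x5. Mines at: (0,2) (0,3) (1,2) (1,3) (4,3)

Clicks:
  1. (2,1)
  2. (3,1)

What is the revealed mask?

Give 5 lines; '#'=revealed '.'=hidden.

Answer: ##...
##...
###..
###..
###..

Derivation:
Click 1 (2,1) count=1: revealed 1 new [(2,1)] -> total=1
Click 2 (3,1) count=0: revealed 12 new [(0,0) (0,1) (1,0) (1,1) (2,0) (2,2) (3,0) (3,1) (3,2) (4,0) (4,1) (4,2)] -> total=13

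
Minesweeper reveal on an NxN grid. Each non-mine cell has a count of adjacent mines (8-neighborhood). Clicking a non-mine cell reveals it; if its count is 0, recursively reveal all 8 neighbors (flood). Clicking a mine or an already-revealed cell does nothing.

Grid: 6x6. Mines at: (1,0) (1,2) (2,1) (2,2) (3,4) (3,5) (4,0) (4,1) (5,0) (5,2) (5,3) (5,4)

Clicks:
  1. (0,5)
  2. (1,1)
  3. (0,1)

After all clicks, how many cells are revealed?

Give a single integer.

Click 1 (0,5) count=0: revealed 9 new [(0,3) (0,4) (0,5) (1,3) (1,4) (1,5) (2,3) (2,4) (2,5)] -> total=9
Click 2 (1,1) count=4: revealed 1 new [(1,1)] -> total=10
Click 3 (0,1) count=2: revealed 1 new [(0,1)] -> total=11

Answer: 11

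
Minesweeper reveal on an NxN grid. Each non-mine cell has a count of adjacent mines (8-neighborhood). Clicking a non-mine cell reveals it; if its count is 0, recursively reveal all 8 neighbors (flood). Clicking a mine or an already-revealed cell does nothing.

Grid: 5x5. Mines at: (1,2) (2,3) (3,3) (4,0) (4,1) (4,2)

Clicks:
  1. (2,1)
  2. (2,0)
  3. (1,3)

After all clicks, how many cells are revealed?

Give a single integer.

Click 1 (2,1) count=1: revealed 1 new [(2,1)] -> total=1
Click 2 (2,0) count=0: revealed 7 new [(0,0) (0,1) (1,0) (1,1) (2,0) (3,0) (3,1)] -> total=8
Click 3 (1,3) count=2: revealed 1 new [(1,3)] -> total=9

Answer: 9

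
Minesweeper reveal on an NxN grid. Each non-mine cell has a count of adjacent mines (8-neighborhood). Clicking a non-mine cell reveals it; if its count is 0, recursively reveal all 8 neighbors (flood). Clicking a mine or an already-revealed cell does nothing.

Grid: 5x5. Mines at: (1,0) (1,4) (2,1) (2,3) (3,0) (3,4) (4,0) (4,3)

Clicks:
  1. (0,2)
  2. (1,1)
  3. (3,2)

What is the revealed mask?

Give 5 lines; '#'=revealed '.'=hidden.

Click 1 (0,2) count=0: revealed 6 new [(0,1) (0,2) (0,3) (1,1) (1,2) (1,3)] -> total=6
Click 2 (1,1) count=2: revealed 0 new [(none)] -> total=6
Click 3 (3,2) count=3: revealed 1 new [(3,2)] -> total=7

Answer: .###.
.###.
.....
..#..
.....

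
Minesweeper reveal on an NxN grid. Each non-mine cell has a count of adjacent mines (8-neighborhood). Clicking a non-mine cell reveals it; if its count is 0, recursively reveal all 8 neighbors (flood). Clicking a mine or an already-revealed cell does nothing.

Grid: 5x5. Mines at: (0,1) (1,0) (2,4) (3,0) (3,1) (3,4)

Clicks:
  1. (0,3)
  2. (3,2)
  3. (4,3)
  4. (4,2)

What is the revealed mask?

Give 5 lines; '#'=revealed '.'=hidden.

Click 1 (0,3) count=0: revealed 6 new [(0,2) (0,3) (0,4) (1,2) (1,3) (1,4)] -> total=6
Click 2 (3,2) count=1: revealed 1 new [(3,2)] -> total=7
Click 3 (4,3) count=1: revealed 1 new [(4,3)] -> total=8
Click 4 (4,2) count=1: revealed 1 new [(4,2)] -> total=9

Answer: ..###
..###
.....
..#..
..##.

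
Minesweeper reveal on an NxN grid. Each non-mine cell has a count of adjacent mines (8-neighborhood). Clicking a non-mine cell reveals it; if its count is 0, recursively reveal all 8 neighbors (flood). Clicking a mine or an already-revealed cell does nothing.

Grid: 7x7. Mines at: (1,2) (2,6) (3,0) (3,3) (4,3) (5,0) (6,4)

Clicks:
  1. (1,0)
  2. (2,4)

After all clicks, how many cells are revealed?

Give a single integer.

Answer: 7

Derivation:
Click 1 (1,0) count=0: revealed 6 new [(0,0) (0,1) (1,0) (1,1) (2,0) (2,1)] -> total=6
Click 2 (2,4) count=1: revealed 1 new [(2,4)] -> total=7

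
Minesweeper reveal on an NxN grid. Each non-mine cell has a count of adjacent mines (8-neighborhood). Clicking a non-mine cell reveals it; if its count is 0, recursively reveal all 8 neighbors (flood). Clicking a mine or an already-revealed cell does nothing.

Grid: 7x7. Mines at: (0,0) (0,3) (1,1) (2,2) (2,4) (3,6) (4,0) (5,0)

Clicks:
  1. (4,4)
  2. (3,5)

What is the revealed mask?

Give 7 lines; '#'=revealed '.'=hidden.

Answer: .......
.......
.......
.#####.
.######
.######
.######

Derivation:
Click 1 (4,4) count=0: revealed 23 new [(3,1) (3,2) (3,3) (3,4) (3,5) (4,1) (4,2) (4,3) (4,4) (4,5) (4,6) (5,1) (5,2) (5,3) (5,4) (5,5) (5,6) (6,1) (6,2) (6,3) (6,4) (6,5) (6,6)] -> total=23
Click 2 (3,5) count=2: revealed 0 new [(none)] -> total=23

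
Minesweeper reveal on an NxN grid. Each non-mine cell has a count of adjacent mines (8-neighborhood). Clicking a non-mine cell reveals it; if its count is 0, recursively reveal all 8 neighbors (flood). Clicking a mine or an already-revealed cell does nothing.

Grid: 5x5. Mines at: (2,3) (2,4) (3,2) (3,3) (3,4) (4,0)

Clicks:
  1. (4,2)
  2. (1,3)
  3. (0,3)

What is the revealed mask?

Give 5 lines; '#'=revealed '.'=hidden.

Answer: #####
#####
###..
##...
..#..

Derivation:
Click 1 (4,2) count=2: revealed 1 new [(4,2)] -> total=1
Click 2 (1,3) count=2: revealed 1 new [(1,3)] -> total=2
Click 3 (0,3) count=0: revealed 14 new [(0,0) (0,1) (0,2) (0,3) (0,4) (1,0) (1,1) (1,2) (1,4) (2,0) (2,1) (2,2) (3,0) (3,1)] -> total=16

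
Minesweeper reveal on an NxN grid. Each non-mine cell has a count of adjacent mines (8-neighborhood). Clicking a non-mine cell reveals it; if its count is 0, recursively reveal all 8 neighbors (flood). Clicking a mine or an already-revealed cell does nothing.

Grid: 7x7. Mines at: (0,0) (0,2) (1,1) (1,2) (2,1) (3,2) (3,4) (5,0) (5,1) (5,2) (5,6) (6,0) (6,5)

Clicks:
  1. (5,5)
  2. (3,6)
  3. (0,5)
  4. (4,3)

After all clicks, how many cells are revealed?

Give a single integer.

Click 1 (5,5) count=2: revealed 1 new [(5,5)] -> total=1
Click 2 (3,6) count=0: revealed 16 new [(0,3) (0,4) (0,5) (0,6) (1,3) (1,4) (1,5) (1,6) (2,3) (2,4) (2,5) (2,6) (3,5) (3,6) (4,5) (4,6)] -> total=17
Click 3 (0,5) count=0: revealed 0 new [(none)] -> total=17
Click 4 (4,3) count=3: revealed 1 new [(4,3)] -> total=18

Answer: 18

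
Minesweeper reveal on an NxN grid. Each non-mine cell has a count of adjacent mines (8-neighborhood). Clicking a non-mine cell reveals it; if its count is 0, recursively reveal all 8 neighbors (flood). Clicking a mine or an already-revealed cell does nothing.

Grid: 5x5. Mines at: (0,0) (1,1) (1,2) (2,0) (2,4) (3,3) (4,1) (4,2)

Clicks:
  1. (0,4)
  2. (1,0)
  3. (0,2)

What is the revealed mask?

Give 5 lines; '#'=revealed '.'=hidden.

Click 1 (0,4) count=0: revealed 4 new [(0,3) (0,4) (1,3) (1,4)] -> total=4
Click 2 (1,0) count=3: revealed 1 new [(1,0)] -> total=5
Click 3 (0,2) count=2: revealed 1 new [(0,2)] -> total=6

Answer: ..###
#..##
.....
.....
.....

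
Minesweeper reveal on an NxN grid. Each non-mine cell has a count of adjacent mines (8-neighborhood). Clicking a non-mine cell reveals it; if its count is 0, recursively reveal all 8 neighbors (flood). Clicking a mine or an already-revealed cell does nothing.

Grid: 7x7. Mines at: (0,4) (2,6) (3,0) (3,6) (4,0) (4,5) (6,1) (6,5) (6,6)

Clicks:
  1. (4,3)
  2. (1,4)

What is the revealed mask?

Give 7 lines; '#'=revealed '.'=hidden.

Click 1 (4,3) count=0: revealed 32 new [(0,0) (0,1) (0,2) (0,3) (1,0) (1,1) (1,2) (1,3) (1,4) (1,5) (2,0) (2,1) (2,2) (2,3) (2,4) (2,5) (3,1) (3,2) (3,3) (3,4) (3,5) (4,1) (4,2) (4,3) (4,4) (5,1) (5,2) (5,3) (5,4) (6,2) (6,3) (6,4)] -> total=32
Click 2 (1,4) count=1: revealed 0 new [(none)] -> total=32

Answer: ####...
######.
######.
.#####.
.####..
.####..
..###..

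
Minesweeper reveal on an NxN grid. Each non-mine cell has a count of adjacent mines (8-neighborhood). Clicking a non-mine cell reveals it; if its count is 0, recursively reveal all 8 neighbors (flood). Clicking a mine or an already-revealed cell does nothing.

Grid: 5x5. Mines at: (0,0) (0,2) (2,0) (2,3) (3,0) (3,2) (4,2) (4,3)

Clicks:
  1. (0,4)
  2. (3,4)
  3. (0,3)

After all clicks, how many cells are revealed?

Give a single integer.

Click 1 (0,4) count=0: revealed 4 new [(0,3) (0,4) (1,3) (1,4)] -> total=4
Click 2 (3,4) count=2: revealed 1 new [(3,4)] -> total=5
Click 3 (0,3) count=1: revealed 0 new [(none)] -> total=5

Answer: 5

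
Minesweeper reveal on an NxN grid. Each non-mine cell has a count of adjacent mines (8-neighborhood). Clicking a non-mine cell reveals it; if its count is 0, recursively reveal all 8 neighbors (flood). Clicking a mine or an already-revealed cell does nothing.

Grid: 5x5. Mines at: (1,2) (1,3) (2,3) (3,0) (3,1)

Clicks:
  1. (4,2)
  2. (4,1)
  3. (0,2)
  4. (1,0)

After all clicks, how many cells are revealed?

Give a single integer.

Click 1 (4,2) count=1: revealed 1 new [(4,2)] -> total=1
Click 2 (4,1) count=2: revealed 1 new [(4,1)] -> total=2
Click 3 (0,2) count=2: revealed 1 new [(0,2)] -> total=3
Click 4 (1,0) count=0: revealed 6 new [(0,0) (0,1) (1,0) (1,1) (2,0) (2,1)] -> total=9

Answer: 9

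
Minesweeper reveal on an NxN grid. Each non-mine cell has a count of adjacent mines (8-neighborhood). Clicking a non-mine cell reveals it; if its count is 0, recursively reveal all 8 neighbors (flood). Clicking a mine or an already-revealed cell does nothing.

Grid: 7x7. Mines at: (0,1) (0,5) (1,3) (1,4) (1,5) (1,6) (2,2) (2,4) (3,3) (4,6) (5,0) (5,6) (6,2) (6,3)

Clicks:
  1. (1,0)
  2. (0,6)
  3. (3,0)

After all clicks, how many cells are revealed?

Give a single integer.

Click 1 (1,0) count=1: revealed 1 new [(1,0)] -> total=1
Click 2 (0,6) count=3: revealed 1 new [(0,6)] -> total=2
Click 3 (3,0) count=0: revealed 7 new [(1,1) (2,0) (2,1) (3,0) (3,1) (4,0) (4,1)] -> total=9

Answer: 9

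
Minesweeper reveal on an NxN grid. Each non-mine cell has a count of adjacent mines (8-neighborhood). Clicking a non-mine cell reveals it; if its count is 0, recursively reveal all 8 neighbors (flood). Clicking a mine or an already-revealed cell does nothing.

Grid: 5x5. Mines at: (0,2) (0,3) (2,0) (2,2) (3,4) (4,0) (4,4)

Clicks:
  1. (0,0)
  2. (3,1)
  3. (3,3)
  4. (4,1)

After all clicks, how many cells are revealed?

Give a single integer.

Click 1 (0,0) count=0: revealed 4 new [(0,0) (0,1) (1,0) (1,1)] -> total=4
Click 2 (3,1) count=3: revealed 1 new [(3,1)] -> total=5
Click 3 (3,3) count=3: revealed 1 new [(3,3)] -> total=6
Click 4 (4,1) count=1: revealed 1 new [(4,1)] -> total=7

Answer: 7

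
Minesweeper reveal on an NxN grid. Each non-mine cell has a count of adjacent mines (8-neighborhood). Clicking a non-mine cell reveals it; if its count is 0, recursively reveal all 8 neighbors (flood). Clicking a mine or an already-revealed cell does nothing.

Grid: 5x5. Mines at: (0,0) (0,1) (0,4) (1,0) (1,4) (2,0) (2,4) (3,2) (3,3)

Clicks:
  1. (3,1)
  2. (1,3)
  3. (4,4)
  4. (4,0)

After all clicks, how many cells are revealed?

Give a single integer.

Answer: 6

Derivation:
Click 1 (3,1) count=2: revealed 1 new [(3,1)] -> total=1
Click 2 (1,3) count=3: revealed 1 new [(1,3)] -> total=2
Click 3 (4,4) count=1: revealed 1 new [(4,4)] -> total=3
Click 4 (4,0) count=0: revealed 3 new [(3,0) (4,0) (4,1)] -> total=6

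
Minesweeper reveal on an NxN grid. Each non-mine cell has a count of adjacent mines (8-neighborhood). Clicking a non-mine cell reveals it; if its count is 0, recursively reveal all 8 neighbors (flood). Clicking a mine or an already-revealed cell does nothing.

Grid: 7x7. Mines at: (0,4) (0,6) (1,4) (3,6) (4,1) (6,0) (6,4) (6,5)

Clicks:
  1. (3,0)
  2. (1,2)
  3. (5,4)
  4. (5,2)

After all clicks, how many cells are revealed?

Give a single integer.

Answer: 28

Derivation:
Click 1 (3,0) count=1: revealed 1 new [(3,0)] -> total=1
Click 2 (1,2) count=0: revealed 27 new [(0,0) (0,1) (0,2) (0,3) (1,0) (1,1) (1,2) (1,3) (2,0) (2,1) (2,2) (2,3) (2,4) (2,5) (3,1) (3,2) (3,3) (3,4) (3,5) (4,2) (4,3) (4,4) (4,5) (5,2) (5,3) (5,4) (5,5)] -> total=28
Click 3 (5,4) count=2: revealed 0 new [(none)] -> total=28
Click 4 (5,2) count=1: revealed 0 new [(none)] -> total=28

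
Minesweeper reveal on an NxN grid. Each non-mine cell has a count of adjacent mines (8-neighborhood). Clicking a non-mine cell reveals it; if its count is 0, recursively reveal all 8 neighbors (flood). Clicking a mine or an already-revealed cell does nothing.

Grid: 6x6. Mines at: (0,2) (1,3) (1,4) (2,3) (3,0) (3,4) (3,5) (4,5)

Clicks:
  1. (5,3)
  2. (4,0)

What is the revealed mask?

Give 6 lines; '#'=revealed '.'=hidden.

Answer: ......
......
......
.###..
#####.
#####.

Derivation:
Click 1 (5,3) count=0: revealed 13 new [(3,1) (3,2) (3,3) (4,0) (4,1) (4,2) (4,3) (4,4) (5,0) (5,1) (5,2) (5,3) (5,4)] -> total=13
Click 2 (4,0) count=1: revealed 0 new [(none)] -> total=13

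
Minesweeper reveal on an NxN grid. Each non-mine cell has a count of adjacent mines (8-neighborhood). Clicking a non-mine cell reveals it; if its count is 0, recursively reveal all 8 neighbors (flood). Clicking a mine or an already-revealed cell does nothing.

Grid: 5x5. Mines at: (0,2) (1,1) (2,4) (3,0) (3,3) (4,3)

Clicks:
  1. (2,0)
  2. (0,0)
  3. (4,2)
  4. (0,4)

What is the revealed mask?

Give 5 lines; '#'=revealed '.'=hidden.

Answer: #..##
...##
#....
.....
..#..

Derivation:
Click 1 (2,0) count=2: revealed 1 new [(2,0)] -> total=1
Click 2 (0,0) count=1: revealed 1 new [(0,0)] -> total=2
Click 3 (4,2) count=2: revealed 1 new [(4,2)] -> total=3
Click 4 (0,4) count=0: revealed 4 new [(0,3) (0,4) (1,3) (1,4)] -> total=7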